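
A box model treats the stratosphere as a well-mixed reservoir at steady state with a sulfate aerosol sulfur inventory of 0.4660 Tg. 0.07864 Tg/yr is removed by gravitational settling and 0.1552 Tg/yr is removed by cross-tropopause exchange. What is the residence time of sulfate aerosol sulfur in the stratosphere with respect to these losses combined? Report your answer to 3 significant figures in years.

1.99 yr

Total removal = 0.07864 + 0.1552 = 0.23384 Tg/yr.
τ = M / ΣF_out = 0.4660 / 0.23384 = 1.993 yr.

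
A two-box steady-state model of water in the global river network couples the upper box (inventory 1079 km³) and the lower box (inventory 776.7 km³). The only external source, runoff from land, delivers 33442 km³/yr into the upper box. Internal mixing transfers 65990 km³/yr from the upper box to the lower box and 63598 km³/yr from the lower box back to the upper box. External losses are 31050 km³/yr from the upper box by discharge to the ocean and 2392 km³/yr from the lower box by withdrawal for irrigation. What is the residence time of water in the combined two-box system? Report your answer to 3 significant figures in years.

0.0555 yr

Treat the two boxes together as one reservoir: the mixing fluxes between them are internal recycling, so τ = ΣM / Σ(external losses).
M_total = 1079 + 776.7 = 1855.7 km³.
ΣF_external_out = 31050 + 2392 = 33442 km³/yr.
τ = M_total / ΣF_ext = 1855.7 / 33442 = 0.05549 yr.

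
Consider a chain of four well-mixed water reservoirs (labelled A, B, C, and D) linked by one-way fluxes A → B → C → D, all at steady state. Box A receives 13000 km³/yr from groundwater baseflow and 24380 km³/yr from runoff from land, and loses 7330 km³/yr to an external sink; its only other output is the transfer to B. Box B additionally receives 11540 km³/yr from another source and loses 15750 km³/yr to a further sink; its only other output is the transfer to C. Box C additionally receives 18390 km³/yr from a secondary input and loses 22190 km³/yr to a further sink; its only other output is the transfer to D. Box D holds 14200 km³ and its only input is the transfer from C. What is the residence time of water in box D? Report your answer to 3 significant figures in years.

0.644 yr

Box A: F(A→B) = (13000 + 24380) − 7330 = 30050 km³/yr.
Box B: F(B→C) = (30050 + 11540) − 15750 = 25840 km³/yr.
Box C: F(C→D) = (25840 + 18390) − 22190 = 22040 km³/yr.
Box D throughput = its input = 22040 km³/yr; τ = 14200 / 22040 = 0.6443 yr.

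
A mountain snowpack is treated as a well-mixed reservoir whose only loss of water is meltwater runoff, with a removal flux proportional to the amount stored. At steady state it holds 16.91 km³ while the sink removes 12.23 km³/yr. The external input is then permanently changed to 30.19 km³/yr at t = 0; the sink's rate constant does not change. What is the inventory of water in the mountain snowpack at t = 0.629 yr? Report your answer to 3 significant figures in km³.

26.0 km³

Residence time τ = M₀/F₀ = 1.383 yr. The eventual steady state is M_∞ = M₀·(F₁/F₀) = 16.91 × 30.19/12.23 = 41.743 km³.
The anomaly ΔM(t) = M(t) − M_∞ decays as ΔM₀·e^(−t/τ) with ΔM₀ = 16.91 − 41.743 = −24.83 km³.
At t = 0.629 yr, e^(−t/τ) = e^(−0.4549) = 0.6345, so ΔM = −15.76 km³ and M = 41.743 − 15.76 = 25.986 km³.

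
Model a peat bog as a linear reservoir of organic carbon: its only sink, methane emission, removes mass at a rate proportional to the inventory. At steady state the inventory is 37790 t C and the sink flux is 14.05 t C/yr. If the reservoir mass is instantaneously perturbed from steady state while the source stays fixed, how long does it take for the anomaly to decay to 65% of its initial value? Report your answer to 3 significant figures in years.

For a linear reservoir the anomaly decays as exp(−t/τ) with τ = M/F = 37790/14.05 = 2690 yr.
exp(−t/τ) = 0.65 ⇒ t = −τ ln(0.65) = 2690 × 0.4308 = 1159 yr.

1160 yr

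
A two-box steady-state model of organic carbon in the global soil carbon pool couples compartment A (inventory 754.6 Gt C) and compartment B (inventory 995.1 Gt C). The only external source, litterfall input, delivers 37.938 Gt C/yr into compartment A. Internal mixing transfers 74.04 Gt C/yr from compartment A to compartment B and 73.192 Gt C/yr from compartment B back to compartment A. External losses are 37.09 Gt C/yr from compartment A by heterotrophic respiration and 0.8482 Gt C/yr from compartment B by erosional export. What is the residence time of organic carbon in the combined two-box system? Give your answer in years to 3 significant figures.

Residence time in the combined system uses the total inventory and the total *external* removal — internal exchanges between the two boxes cancel.
M_total = 754.6 + 995.1 = 1749.7 Gt C.
ΣF_external_out = 37.09 + 0.8482 = 37.938 Gt C/yr.
τ = M_total / ΣF_ext = 1749.7 / 37.938 = 46.12 yr.

46.1 yr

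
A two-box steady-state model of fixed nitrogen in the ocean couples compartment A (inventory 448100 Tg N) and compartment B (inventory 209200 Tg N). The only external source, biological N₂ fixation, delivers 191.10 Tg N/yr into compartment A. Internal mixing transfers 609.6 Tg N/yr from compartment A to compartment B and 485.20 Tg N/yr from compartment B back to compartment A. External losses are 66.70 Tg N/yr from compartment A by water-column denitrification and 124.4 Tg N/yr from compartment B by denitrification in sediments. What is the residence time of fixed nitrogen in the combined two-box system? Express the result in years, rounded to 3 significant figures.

Residence time in the combined system uses the total inventory and the total *external* removal — internal exchanges between the two boxes cancel.
M_total = 448100 + 209200 = 657300 Tg N.
ΣF_external_out = 66.70 + 124.4 = 191.10 Tg N/yr.
τ = M_total / ΣF_ext = 657300 / 191.10 = 3440 yr.

3440 yr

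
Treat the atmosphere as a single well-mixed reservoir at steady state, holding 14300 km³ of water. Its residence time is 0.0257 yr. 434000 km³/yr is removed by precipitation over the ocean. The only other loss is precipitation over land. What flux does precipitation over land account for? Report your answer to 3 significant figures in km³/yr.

Total removal F = M/τ = 14300 / 0.0257 = 556400 km³/yr.
Precipitation over land = F − (434000) = 556400 − 434000 = 122400 km³/yr.

122000 km³/yr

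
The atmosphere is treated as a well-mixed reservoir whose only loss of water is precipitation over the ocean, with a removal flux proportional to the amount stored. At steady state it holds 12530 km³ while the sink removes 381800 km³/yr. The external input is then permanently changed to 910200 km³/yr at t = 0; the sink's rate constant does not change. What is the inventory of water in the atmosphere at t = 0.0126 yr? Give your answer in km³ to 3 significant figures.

18100 km³

The sink rate constant is k = F₀/M₀ = 381800/12530 = 30.47 yr⁻¹.
Solving dM/dt = F₁ − kM with M(0) = M₀ gives M(t) = F₁/k + (M₀ − F₁/k)·e^(−kt).
F₁/k = 910200/30.47 = 29871 km³; kt = 30.47 × 0.0126 = 0.3839, e^(−kt) = 0.6812.
M(0.0126) = 29871 + (12530 − 29871) × 0.6812 = 29871 − 11810 = 18059 km³.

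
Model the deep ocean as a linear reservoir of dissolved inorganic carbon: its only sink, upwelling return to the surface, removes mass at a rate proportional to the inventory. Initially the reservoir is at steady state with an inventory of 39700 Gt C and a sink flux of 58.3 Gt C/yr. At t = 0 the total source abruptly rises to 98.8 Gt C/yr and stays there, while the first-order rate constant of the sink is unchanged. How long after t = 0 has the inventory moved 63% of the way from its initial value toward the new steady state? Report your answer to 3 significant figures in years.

τ = M₀/F₀ = 39700/58.3 = 681.0 yr.
The remaining gap fraction is e^(−t/τ); 63% covered ⇒ e^(−t/τ) = 0.370.
t = −τ ln(0.370) = 681.0 × 0.9943 = 677.0 yr.

677 yr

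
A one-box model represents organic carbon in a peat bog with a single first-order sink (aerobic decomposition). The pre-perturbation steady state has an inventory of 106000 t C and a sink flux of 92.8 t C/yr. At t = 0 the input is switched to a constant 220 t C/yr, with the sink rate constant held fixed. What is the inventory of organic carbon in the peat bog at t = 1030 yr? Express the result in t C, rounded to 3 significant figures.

Residence time τ = M₀/F₀ = 1142 yr. The eventual steady state is M_∞ = M₀·(F₁/F₀) = 106000 × 220/92.8 = 251290 t C.
The anomaly ΔM(t) = M(t) − M_∞ decays as ΔM₀·e^(−t/τ) with ΔM₀ = 106000 − 251290 = −145300 t C.
At t = 1030 yr, e^(−t/τ) = e^(−0.9017) = 0.4059, so ΔM = −58970 t C and M = 251290 − 58970 = 192320 t C.

192000 t C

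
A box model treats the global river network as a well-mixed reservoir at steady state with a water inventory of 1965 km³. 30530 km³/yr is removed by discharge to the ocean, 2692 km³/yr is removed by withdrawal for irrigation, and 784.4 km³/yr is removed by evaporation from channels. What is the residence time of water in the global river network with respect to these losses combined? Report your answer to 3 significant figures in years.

0.0578 yr

Total removal = 30530 + 2692 + 784.4 = 34006 km³/yr.
τ = M / ΣF_out = 1965 / 34006 = 0.05778 yr.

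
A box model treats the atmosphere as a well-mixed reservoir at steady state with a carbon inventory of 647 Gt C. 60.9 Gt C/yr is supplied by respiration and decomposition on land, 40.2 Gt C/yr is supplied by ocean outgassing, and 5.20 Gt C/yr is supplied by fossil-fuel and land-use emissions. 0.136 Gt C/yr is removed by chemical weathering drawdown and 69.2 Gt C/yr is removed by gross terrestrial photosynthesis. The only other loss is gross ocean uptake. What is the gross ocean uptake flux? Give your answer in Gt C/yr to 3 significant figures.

37.0 Gt C/yr

At steady state ΣF_in = ΣF_out.
ΣF_in = 60.9 + 40.2 + 5.20 = 106.30 Gt C/yr.
Gross ocean uptake flux = ΣF_in − (0.136 + 69.2) = 106.30 − 69.34 = 36.96 Gt C/yr.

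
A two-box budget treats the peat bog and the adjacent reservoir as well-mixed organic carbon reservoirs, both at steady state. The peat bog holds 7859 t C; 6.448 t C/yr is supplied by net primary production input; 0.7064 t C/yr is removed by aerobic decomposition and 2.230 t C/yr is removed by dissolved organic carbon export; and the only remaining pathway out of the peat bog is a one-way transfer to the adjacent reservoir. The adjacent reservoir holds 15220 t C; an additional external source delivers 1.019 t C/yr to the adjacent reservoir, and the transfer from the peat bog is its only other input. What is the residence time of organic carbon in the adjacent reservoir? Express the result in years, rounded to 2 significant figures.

Balance the peat bog: ΣF_in = 6.4480 t C/yr.
Transfer to the adjacent reservoir = ΣF_in − (0.7064 + 2.230) = 3.5116 t C/yr.
Total input to the adjacent reservoir = 3.5116 + 1.019 = 4.5306 t C/yr; at steady state this equals its total output.
τ = M / F = 15220 / 4.5306 = 3359 yr.

3400 yr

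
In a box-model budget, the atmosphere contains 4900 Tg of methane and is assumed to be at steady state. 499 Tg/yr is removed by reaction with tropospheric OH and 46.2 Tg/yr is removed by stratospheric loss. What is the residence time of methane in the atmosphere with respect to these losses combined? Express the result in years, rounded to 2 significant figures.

9.0 yr

Total removal = 499.0 + 46.20 = 545.20 Tg/yr.
τ = M / ΣF_out = 4900 / 545.20 = 8.988 yr.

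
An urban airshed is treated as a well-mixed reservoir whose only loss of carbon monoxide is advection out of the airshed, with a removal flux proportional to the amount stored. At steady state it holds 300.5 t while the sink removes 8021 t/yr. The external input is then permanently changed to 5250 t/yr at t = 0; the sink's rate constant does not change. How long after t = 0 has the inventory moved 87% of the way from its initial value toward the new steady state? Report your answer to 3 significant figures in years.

τ = M₀/F₀ = 300.5/8021 = 0.03746 yr.
The remaining gap fraction is e^(−t/τ); 87% covered ⇒ e^(−t/τ) = 0.130.
t = −τ ln(0.130) = 0.03746 × 2.040 = 0.07644 yr.

0.0764 yr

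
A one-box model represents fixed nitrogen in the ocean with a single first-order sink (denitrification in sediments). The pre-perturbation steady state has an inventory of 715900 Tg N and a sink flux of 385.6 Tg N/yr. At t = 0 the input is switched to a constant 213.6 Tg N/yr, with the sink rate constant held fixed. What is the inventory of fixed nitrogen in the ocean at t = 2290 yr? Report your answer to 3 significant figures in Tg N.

490000 Tg N

Residence time τ = M₀/F₀ = 1857 yr. The eventual steady state is M_∞ = M₀·(F₁/F₀) = 715900 × 213.6/385.6 = 396570 Tg N.
The anomaly ΔM(t) = M(t) − M_∞ decays as ΔM₀·e^(−t/τ) with ΔM₀ = 715900 − 396570 = 319300 Tg N.
At t = 2290 yr, e^(−t/τ) = e^(−1.233) = 0.2913, so ΔM = 93020 Tg N and M = 396570 + 93020 = 489580 Tg N.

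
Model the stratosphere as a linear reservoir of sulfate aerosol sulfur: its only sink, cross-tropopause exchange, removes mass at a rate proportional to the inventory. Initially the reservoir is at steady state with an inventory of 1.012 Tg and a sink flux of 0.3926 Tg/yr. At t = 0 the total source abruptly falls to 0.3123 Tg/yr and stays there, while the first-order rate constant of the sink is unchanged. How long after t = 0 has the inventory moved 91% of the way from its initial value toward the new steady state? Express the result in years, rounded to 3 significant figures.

τ = M₀/F₀ = 1.012/0.3926 = 2.578 yr.
The remaining gap fraction is e^(−t/τ); 91% covered ⇒ e^(−t/τ) = 0.0900.
t = −τ ln(0.0900) = 2.578 × 2.408 = 6.207 yr.

6.21 yr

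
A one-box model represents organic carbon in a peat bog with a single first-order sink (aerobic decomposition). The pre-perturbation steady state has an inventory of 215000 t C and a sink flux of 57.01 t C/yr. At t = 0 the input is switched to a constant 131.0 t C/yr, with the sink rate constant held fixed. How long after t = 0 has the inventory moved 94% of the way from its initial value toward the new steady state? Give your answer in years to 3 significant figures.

10600 yr

τ = M₀/F₀ = 215000/57.01 = 3771 yr.
The remaining gap fraction is e^(−t/τ); 94% covered ⇒ e^(−t/τ) = 0.0600.
t = −τ ln(0.0600) = 3771 × 2.813 = 10610 yr.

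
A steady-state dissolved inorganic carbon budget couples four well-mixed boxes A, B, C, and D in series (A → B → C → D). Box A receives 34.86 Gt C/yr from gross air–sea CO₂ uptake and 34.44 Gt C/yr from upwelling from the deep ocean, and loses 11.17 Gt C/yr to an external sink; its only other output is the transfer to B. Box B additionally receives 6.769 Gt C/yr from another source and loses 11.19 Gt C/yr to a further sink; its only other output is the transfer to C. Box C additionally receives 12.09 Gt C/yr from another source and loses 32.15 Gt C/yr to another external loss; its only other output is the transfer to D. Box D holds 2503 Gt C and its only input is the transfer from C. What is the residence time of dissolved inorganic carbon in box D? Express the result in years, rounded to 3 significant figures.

74.4 yr

Box A: F(A→B) = (34.86 + 34.44) − 11.17 = 58.130 Gt C/yr.
Box B: F(B→C) = (58.130 + 6.769) − 11.19 = 53.709 Gt C/yr.
Box C: F(C→D) = (53.709 + 12.09) − 32.15 = 33.649 Gt C/yr.
Box D throughput = its input = 33.649 Gt C/yr; τ = 2503 / 33.649 = 74.39 yr.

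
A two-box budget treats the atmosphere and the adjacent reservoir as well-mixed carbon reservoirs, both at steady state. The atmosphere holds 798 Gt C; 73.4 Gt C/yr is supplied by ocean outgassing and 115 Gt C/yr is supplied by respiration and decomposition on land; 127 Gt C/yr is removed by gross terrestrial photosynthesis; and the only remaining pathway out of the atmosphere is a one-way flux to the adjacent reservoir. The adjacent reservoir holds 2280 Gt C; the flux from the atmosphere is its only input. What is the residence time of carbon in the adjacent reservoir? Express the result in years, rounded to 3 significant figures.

37.1 yr

Balance the atmosphere: ΣF_in = 73.4 + 115 = 188.40 Gt C/yr.
Flux to the adjacent reservoir = ΣF_in − (127) = 61.400 Gt C/yr.
At steady state the output of the adjacent reservoir equals its input, 61.400 Gt C/yr.
τ = M / F = 2280 / 61.400 = 37.13 yr.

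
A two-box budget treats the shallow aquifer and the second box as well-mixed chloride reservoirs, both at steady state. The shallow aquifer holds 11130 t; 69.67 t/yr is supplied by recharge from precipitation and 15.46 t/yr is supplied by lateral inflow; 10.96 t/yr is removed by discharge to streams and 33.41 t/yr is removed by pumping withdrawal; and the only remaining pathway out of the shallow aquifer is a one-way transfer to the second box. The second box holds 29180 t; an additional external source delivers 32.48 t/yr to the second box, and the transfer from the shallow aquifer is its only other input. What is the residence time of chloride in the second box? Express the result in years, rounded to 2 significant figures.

400 yr

Balance the shallow aquifer: ΣF_in = 69.67 + 15.46 = 85.130 t/yr.
Transfer to the second box = ΣF_in − (10.96 + 33.41) = 40.760 t/yr.
Total input to the second box = 40.760 + 32.48 = 73.240 t/yr; at steady state this equals its total output.
τ = M / F = 29180 / 73.240 = 398.4 yr.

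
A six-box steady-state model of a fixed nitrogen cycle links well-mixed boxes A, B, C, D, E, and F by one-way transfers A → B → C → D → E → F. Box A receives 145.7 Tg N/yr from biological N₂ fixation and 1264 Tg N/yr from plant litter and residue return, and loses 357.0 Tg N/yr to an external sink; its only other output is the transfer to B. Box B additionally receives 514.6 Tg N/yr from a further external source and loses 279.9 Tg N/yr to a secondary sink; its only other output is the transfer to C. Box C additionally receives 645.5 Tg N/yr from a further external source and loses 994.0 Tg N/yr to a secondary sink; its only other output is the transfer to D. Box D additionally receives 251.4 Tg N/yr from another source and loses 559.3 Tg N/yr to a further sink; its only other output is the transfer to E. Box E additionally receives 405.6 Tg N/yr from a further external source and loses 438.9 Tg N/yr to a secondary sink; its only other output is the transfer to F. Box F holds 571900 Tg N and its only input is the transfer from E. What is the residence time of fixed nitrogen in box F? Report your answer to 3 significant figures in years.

Box A: F(A→B) = (145.7 + 1264) − 357.0 = 1052.7 Tg N/yr.
Box B: F(B→C) = (1052.7 + 514.6) − 279.9 = 1287.4 Tg N/yr.
Box C: F(C→D) = (1287.4 + 645.5) − 994.0 = 938.90 Tg N/yr.
Box D: F(D→E) = (938.90 + 251.4) − 559.3 = 631.00 Tg N/yr.
Box E: F(E→F) = (631.00 + 405.6) − 438.9 = 597.70 Tg N/yr.
Box F throughput = its input = 597.70 Tg N/yr; τ = 571900 / 597.70 = 956.8 yr.

957 yr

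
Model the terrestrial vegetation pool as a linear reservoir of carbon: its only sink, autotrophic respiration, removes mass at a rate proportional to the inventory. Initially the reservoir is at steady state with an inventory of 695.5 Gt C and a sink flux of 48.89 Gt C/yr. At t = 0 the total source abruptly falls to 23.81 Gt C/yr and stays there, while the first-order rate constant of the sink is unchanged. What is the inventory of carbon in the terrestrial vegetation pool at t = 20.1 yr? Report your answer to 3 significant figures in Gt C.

426 Gt C

τ = M₀/F₀ = 695.5/48.89 = 14.23 yr; rate constant k = 1/τ.
New steady state M_∞ = F₁/k = F₁·τ = 23.81 × 14.23 = 338.72 Gt C.
M(t) = M_∞ + (M₀ − M_∞)·e^(−t/τ); t/τ = 20.1/14.23 = 1.413, so e^(−t/τ) = 0.2434.
M(t) = 338.72 + 356.8 × 0.2434 = 425.57 Gt C.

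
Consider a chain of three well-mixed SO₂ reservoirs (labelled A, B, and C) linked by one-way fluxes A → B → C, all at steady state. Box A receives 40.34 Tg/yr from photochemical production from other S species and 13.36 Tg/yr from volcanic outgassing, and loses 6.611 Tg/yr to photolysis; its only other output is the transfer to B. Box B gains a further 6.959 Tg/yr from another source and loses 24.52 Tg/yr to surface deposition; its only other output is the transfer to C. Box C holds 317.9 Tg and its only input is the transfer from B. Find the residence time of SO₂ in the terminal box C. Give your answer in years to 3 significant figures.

10.8 yr

Box A: F(A→B) = (40.34 + 13.36) − 6.611 = 47.089 Tg/yr.
Box B: F(B→C) = (47.089 + 6.959) − 24.52 = 29.528 Tg/yr.
Box C throughput = its input = 29.528 Tg/yr; τ = 317.9 / 29.528 = 10.77 yr.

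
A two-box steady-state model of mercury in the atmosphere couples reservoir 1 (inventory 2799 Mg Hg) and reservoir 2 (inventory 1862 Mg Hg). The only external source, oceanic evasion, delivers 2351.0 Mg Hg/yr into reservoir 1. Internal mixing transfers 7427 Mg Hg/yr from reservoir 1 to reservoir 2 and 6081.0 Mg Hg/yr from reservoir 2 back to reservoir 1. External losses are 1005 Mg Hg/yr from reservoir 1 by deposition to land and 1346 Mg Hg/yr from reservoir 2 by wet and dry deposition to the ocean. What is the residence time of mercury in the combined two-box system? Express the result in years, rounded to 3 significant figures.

1.98 yr

For the system as a whole, the A↔B exchange is internal and contributes nothing to the throughput; only the external sinks remove mass.
M_total = 2799 + 1862 = 4661.0 Mg Hg.
ΣF_external_out = 1005 + 1346 = 2351.0 Mg Hg/yr.
τ = M_total / ΣF_ext = 4661.0 / 2351.0 = 1.983 yr.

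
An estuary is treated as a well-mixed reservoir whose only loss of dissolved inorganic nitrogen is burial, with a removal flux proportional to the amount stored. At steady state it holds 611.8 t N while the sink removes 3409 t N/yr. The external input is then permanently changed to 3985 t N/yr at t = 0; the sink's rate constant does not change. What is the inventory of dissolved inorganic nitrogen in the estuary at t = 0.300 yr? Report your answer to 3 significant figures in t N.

696 t N

Residence time τ = M₀/F₀ = 0.1795 yr. The eventual steady state is M_∞ = M₀·(F₁/F₀) = 611.8 × 3985/3409 = 715.17 t N.
The anomaly ΔM(t) = M(t) − M_∞ decays as ΔM₀·e^(−t/τ) with ΔM₀ = 611.8 − 715.17 = −103.4 t N.
At t = 0.300 yr, e^(−t/τ) = e^(−1.672) = 0.1879, so ΔM = −19.43 t N and M = 715.17 − 19.43 = 695.74 t N.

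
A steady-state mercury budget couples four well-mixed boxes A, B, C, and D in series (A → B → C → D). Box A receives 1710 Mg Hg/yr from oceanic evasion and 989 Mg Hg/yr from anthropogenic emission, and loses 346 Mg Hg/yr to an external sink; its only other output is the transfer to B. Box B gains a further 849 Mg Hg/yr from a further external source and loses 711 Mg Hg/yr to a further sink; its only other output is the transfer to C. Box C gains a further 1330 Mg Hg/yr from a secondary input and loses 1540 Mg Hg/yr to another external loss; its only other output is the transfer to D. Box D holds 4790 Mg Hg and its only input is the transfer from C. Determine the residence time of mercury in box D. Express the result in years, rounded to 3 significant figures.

2.10 yr

Box A: F(A→B) = (1710 + 989) − 346 = 2353.0 Mg Hg/yr.
Box B: F(B→C) = (2353.0 + 849) − 711 = 2491.0 Mg Hg/yr.
Box C: F(C→D) = (2491.0 + 1330) − 1540 = 2281.0 Mg Hg/yr.
Box D throughput = its input = 2281.0 Mg Hg/yr; τ = 4790 / 2281.0 = 2.100 yr.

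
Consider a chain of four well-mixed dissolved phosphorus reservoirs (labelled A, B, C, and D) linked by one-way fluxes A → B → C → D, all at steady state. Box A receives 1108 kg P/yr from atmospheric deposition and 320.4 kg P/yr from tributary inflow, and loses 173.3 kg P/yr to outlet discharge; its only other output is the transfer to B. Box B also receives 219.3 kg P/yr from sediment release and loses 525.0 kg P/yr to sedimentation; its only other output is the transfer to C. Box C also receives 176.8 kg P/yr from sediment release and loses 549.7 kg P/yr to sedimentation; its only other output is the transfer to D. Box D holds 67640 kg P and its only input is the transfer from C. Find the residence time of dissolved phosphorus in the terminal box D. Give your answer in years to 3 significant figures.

Box A: F(A→B) = (1108 + 320.4) − 173.3 = 1255.1 kg P/yr.
Box B: F(B→C) = (1255.1 + 219.3) − 525.0 = 949.40 kg P/yr.
Box C: F(C→D) = (949.40 + 176.8) − 549.7 = 576.50 kg P/yr.
Box D throughput = its input = 576.50 kg P/yr; τ = 67640 / 576.50 = 117.3 yr.

117 yr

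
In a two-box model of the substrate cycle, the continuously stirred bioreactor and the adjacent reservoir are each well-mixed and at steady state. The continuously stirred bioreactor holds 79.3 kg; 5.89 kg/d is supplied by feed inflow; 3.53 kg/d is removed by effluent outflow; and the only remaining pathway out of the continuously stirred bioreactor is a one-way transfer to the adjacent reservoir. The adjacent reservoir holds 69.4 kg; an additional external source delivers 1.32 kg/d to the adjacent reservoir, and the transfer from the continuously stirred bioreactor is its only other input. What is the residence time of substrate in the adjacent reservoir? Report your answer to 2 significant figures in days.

19 d

Balance the continuously stirred bioreactor: ΣF_in = 5.8900 kg/d.
Transfer to the adjacent reservoir = ΣF_in − (3.53) = 2.3600 kg/d.
Total input to the adjacent reservoir = 2.3600 + 1.32 = 3.6800 kg/d; at steady state this equals its total output.
τ = M / F = 69.4 / 3.6800 = 18.86 d.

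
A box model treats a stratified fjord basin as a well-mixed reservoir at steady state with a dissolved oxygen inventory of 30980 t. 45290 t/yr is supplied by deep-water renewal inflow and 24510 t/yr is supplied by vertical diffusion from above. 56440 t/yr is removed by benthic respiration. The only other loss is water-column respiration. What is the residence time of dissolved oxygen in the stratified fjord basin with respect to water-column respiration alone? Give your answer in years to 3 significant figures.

At steady state ΣF_in = ΣF_out.
ΣF_in = 45290 + 24510 = 69800 t/yr.
Water-column respiration flux = ΣF_in − (56440) = 69800 − 56440 = 13360 t/yr.
τ = M / F = 30980 / 13360 = 2.319 yr.

2.32 yr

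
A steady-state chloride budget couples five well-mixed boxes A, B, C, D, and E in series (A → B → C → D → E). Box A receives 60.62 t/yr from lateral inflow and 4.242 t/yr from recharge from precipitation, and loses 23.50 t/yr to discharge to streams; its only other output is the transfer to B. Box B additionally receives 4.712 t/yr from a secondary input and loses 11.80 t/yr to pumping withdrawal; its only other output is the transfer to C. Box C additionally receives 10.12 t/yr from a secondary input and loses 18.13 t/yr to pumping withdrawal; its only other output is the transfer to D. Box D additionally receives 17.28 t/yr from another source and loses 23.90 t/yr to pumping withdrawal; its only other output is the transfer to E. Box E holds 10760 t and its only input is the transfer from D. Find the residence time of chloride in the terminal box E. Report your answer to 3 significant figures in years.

Box A: F(A→B) = (60.62 + 4.242) − 23.50 = 41.362 t/yr.
Box B: F(B→C) = (41.362 + 4.712) − 11.80 = 34.274 t/yr.
Box C: F(C→D) = (34.274 + 10.12) − 18.13 = 26.264 t/yr.
Box D: F(D→E) = (26.264 + 17.28) − 23.90 = 19.644 t/yr.
Box E throughput = its input = 19.644 t/yr; τ = 10760 / 19.644 = 547.7 yr.

548 yr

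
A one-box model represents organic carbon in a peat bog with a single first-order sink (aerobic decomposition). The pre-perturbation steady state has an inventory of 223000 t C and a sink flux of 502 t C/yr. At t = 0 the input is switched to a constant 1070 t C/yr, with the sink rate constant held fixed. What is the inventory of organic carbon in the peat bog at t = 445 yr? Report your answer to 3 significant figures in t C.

Residence time τ = M₀/F₀ = 444.2 yr. The eventual steady state is M_∞ = M₀·(F₁/F₀) = 223000 × 1070/502 = 475320 t C.
The anomaly ΔM(t) = M(t) − M_∞ decays as ΔM₀·e^(−t/τ) with ΔM₀ = 223000 − 475320 = −252300 t C.
At t = 445 yr, e^(−t/τ) = e^(−1.002) = 0.3672, so ΔM = −92660 t C and M = 475320 − 92660 = 382660 t C.

383000 t C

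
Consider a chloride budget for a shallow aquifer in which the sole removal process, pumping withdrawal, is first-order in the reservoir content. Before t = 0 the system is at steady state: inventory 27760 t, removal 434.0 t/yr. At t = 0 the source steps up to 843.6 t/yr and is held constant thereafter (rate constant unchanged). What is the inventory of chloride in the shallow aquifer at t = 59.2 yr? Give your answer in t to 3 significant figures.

43600 t

Residence time τ = M₀/F₀ = 63.96 yr. The eventual steady state is M_∞ = M₀·(F₁/F₀) = 27760 × 843.6/434.0 = 53959 t.
The anomaly ΔM(t) = M(t) − M_∞ decays as ΔM₀·e^(−t/τ) with ΔM₀ = 27760 − 53959 = −26200 t.
At t = 59.2 yr, e^(−t/τ) = e^(−0.9255) = 0.3963, so ΔM = −10380 t and M = 53959 − 10380 = 43576 t.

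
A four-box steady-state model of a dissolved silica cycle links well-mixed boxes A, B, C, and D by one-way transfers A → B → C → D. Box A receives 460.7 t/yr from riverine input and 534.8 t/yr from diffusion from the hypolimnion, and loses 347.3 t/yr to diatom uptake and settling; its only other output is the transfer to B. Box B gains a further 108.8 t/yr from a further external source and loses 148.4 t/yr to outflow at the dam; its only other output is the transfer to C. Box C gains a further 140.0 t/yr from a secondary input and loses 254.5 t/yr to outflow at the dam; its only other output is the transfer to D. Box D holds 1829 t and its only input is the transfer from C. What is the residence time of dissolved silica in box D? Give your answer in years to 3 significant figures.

3.70 yr

Box A: F(A→B) = (460.7 + 534.8) − 347.3 = 648.20 t/yr.
Box B: F(B→C) = (648.20 + 108.8) − 148.4 = 608.60 t/yr.
Box C: F(C→D) = (608.60 + 140.0) − 254.5 = 494.10 t/yr.
Box D throughput = its input = 494.10 t/yr; τ = 1829 / 494.10 = 3.702 yr.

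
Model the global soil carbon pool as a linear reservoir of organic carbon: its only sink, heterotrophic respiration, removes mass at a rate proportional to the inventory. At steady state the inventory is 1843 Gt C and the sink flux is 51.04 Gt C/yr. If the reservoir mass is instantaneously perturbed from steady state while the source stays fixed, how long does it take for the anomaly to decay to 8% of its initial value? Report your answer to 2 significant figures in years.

For a linear reservoir the anomaly decays as exp(−t/τ) with τ = M/F = 1843/51.04 = 36.11 yr.
exp(−t/τ) = 0.08 ⇒ t = −τ ln(0.08) = 36.11 × 2.526 = 91.20 yr.

91 yr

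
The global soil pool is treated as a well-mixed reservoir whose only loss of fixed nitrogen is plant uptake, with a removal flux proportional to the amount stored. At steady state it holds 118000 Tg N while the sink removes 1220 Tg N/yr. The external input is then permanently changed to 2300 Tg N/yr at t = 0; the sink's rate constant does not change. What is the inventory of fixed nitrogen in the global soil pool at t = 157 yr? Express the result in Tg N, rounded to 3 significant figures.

202000 Tg N

τ = M₀/F₀ = 118000/1220 = 96.72 yr; rate constant k = 1/τ.
New steady state M_∞ = F₁/k = F₁·τ = 2300 × 96.72 = 222460 Tg N.
M(t) = M_∞ + (M₀ − M_∞)·e^(−t/τ); t/τ = 157/96.72 = 1.623, so e^(−t/τ) = 0.1973.
M(t) = 222460 − 104500 × 0.1973 = 201850 Tg N.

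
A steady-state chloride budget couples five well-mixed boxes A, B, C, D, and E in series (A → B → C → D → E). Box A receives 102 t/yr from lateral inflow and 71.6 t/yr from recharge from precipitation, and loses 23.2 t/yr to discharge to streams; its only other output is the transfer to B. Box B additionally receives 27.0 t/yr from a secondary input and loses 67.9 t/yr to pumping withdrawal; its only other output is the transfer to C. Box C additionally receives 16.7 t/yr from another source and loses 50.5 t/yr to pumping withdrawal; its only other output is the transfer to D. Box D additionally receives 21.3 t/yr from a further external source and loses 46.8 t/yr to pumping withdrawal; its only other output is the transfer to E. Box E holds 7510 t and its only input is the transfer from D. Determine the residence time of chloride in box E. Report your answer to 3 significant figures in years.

150 yr

Box A: F(A→B) = (102 + 71.6) − 23.2 = 150.40 t/yr.
Box B: F(B→C) = (150.40 + 27.0) − 67.9 = 109.50 t/yr.
Box C: F(C→D) = (109.50 + 16.7) − 50.5 = 75.700 t/yr.
Box D: F(D→E) = (75.700 + 21.3) − 46.8 = 50.200 t/yr.
Box E throughput = its input = 50.200 t/yr; τ = 7510 / 50.200 = 149.6 yr.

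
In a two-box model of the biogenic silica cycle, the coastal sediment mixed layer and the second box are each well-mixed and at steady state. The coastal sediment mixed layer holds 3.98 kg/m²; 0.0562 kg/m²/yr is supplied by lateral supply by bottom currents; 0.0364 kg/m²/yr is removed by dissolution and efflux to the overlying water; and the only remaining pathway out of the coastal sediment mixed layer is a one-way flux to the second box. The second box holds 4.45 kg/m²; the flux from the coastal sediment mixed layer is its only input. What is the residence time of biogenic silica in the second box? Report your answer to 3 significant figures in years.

225 yr

Balance the coastal sediment mixed layer: ΣF_in = 0.056200 kg/m²/yr.
Flux to the second box = ΣF_in − (0.0364) = 0.019800 kg/m²/yr.
At steady state the output of the second box equals its input, 0.019800 kg/m²/yr.
τ = M / F = 4.45 / 0.019800 = 224.7 yr.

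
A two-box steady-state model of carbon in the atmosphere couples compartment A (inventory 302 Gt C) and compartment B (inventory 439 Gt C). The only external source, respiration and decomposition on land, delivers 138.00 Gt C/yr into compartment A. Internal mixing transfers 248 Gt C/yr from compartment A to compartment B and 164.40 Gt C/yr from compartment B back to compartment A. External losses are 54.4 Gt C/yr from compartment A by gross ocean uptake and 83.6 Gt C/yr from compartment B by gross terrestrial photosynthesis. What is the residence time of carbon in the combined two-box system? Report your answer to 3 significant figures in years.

5.37 yr

For the system as a whole, the A↔B exchange is internal and contributes nothing to the throughput; only the external sinks remove mass.
M_total = 302 + 439 = 741.00 Gt C.
ΣF_external_out = 54.4 + 83.6 = 138.00 Gt C/yr.
τ = M_total / ΣF_ext = 741.00 / 138.00 = 5.370 yr.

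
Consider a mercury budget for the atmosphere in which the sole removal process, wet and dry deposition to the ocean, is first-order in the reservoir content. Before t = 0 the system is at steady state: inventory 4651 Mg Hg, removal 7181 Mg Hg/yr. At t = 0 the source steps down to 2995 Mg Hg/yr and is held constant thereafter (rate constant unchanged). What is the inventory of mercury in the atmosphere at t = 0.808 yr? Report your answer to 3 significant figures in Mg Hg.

2720 Mg Hg

The sink rate constant is k = F₀/M₀ = 7181/4651 = 1.544 yr⁻¹.
Solving dM/dt = F₁ − kM with M(0) = M₀ gives M(t) = F₁/k + (M₀ − F₁/k)·e^(−kt).
F₁/k = 2995/1.544 = 1939.8 Mg Hg; kt = 1.544 × 0.808 = 1.248, e^(−kt) = 0.2872.
M(0.808) = 1939.8 + (4651 − 1939.8) × 0.2872 = 1939.8 + 778.7 = 2718.5 Mg Hg.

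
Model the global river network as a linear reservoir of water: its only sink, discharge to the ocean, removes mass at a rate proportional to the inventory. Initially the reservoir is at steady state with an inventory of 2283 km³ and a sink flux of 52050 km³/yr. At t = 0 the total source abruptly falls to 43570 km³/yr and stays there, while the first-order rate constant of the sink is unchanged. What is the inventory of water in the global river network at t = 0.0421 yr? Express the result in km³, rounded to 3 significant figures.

2050 km³

The sink rate constant is k = F₀/M₀ = 52050/2283 = 22.80 yr⁻¹.
Solving dM/dt = F₁ − kM with M(0) = M₀ gives M(t) = F₁/k + (M₀ − F₁/k)·e^(−kt).
F₁/k = 43570/22.80 = 1911.1 km³; kt = 22.80 × 0.0421 = 0.9598, e^(−kt) = 0.3830.
M(0.0421) = 1911.1 + (2283 − 1911.1) × 0.3830 = 1911.1 + 142.4 = 2053.5 km³.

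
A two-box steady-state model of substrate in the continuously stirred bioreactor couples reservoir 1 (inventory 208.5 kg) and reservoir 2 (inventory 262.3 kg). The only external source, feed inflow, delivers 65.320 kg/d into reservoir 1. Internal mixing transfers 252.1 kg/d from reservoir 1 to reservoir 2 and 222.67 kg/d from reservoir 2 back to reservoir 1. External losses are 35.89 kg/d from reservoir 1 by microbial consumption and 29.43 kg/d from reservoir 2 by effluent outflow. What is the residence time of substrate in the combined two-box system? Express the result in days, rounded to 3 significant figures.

7.21 d

Residence time in the combined system uses the total inventory and the total *external* removal — internal exchanges between the two boxes cancel.
M_total = 208.5 + 262.3 = 470.80 kg.
ΣF_external_out = 35.89 + 29.43 = 65.320 kg/d.
τ = M_total / ΣF_ext = 470.80 / 65.320 = 7.208 d.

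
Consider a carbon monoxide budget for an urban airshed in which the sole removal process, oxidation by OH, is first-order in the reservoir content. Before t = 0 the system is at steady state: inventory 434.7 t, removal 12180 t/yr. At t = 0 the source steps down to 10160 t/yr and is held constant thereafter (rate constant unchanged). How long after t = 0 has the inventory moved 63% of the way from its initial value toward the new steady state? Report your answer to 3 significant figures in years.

0.0355 yr

τ = M₀/F₀ = 434.7/12180 = 0.03569 yr.
The remaining gap fraction is e^(−t/τ); 63% covered ⇒ e^(−t/τ) = 0.370.
t = −τ ln(0.370) = 0.03569 × 0.9943 = 0.03548 yr.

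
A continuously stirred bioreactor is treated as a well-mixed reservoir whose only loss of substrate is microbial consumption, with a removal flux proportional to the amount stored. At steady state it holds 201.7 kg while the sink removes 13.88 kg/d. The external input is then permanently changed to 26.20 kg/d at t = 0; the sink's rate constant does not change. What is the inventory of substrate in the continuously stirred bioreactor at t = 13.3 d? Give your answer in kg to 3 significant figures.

309 kg

The sink rate constant is k = F₀/M₀ = 13.88/201.7 = 0.06882 d⁻¹.
Solving dM/dt = F₁ − kM with M(0) = M₀ gives M(t) = F₁/k + (M₀ − F₁/k)·e^(−kt).
F₁/k = 26.20/0.06882 = 380.73 kg; kt = 0.06882 × 13.3 = 0.9152, e^(−kt) = 0.4004.
M(13.3) = 380.73 + (201.7 − 380.73) × 0.4004 = 380.73 − 71.69 = 309.04 kg.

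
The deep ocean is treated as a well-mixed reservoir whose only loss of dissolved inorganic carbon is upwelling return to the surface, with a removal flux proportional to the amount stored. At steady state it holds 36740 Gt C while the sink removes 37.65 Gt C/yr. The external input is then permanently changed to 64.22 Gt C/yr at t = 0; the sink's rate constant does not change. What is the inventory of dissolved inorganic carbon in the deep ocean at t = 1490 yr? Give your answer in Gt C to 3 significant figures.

57000 Gt C

The sink rate constant is k = F₀/M₀ = 37.65/36740 = 0.001025 yr⁻¹.
Solving dM/dt = F₁ − kM with M(0) = M₀ gives M(t) = F₁/k + (M₀ − F₁/k)·e^(−kt).
F₁/k = 64.22/0.001025 = 62668 Gt C; kt = 0.001025 × 1490 = 1.527, e^(−kt) = 0.2172.
M(1490) = 62668 + (36740 − 62668) × 0.2172 = 62668 − 5632 = 57036 Gt C.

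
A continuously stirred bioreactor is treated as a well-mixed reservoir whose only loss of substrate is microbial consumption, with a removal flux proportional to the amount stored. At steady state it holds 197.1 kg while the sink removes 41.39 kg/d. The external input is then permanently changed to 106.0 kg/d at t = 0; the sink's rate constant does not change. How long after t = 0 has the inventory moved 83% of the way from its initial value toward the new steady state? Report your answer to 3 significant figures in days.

8.44 d

τ = M₀/F₀ = 197.1/41.39 = 4.762 d.
The remaining gap fraction is e^(−t/τ); 83% covered ⇒ e^(−t/τ) = 0.170.
t = −τ ln(0.170) = 4.762 × 1.772 = 8.438 d.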